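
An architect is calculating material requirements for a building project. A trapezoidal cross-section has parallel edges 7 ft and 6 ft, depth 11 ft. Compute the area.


Shape: trapezoid
Parallel sides a = 7 ft, b = 6 ft; Height h = 11 ft
Formula: A = (a + b) * h / 2
a + b = 7 + 6 = 13
A = 13 * 11 / 2
A = 143 / 2
A = 71.5
71.5 ft^2


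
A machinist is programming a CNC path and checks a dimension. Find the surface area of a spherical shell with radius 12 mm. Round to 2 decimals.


Shape: sphere
Radius r = 12 mm
Formula: SA = 4 * pi * r^2
r^2 = 144
SA = 4 * pi * 144
SA = 576 * pi
SA = 1809.56
1809.56 mm^2


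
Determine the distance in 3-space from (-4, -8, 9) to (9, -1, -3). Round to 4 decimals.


3D distance between two points
P1 = (-4, -8, 9), P2 = (9, -1, -3)
Formula: d = sqrt((x2-x1)^2 + (y2-y1)^2 + (z2-z1)^2)
dx = 9 - -4 = 13
dy = -1 - -8 = 7
dz = -3 - 9 = -12
dx^2 + dy^2 + dz^2 = 169 + 49 + 144 = 362
d = sqrt(362)
d = 19.0263
19.0263 units


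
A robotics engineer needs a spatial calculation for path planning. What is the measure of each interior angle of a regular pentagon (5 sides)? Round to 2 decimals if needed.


Shape: regular pentagon (5 sides)
Formula: interior angle = (n - 2) * 180 / n
(n - 2) = 3
(n - 2) * 180 = 540
angle = 540 / 5
angle = 108
108 degrees


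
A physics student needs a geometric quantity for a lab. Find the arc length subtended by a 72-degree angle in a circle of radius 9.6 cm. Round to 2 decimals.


Shape: circular arc
Radius r = 9.6 cm, Angle = 72 degrees
Formula: L = (angle/360) * 2 * pi * r
2 * pi * r = 19.2 * pi
L = (72/360) * 19.2 * pi
L = 3.84 * pi
L = 12.06
12.06 cm


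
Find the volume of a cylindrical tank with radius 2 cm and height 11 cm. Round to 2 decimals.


Shape: cylinder
Radius r = 2 cm, Height h = 11 cm
Formula: V = pi * r^2 * h
r^2 = 4
V = pi * 4 * 11
V = 44 * pi
V = 138.23
138.23 cm^3


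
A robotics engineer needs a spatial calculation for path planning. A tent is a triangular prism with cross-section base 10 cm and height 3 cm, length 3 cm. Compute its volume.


Shape: triangular prism
Triangle base = 10 cm, triangle height = 3 cm, prism length L = 3 cm
Formula: V = (1/2 * b * h_tri) * L
Cross-section area = 0.5 * 10 * 3 = 15
V = 15 * 3
V = 45
45 cm^3


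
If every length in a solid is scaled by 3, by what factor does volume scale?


Linear scale factor k = 3
Rule: under a linear scaling by k, volumes scale by k^3.
k^3 = 3 * 3 * 3
k^3 = 9 * 3
k^3 = 27
Volume scales by a factor of 27.
27 (dimensionless)


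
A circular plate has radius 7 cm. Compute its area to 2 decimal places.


Shape: circle
Radius r = 7 cm
Formula: A = pi * r^2
r^2 = 7^2 = 49
A = pi * 49
A = 153.94
153.94 cm^2


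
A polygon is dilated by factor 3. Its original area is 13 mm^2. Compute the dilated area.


Linear scale factor k = 3
Original area = 13 mm^2
Rule: under a linear scaling by k, areas scale by k^2.
k^2 = 3^2 = 9
New area = 13 * 9
New area = 117
117 mm^2


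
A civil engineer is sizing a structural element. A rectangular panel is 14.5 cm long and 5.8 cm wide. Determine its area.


Shape: rectangle
Length l = 14.5 cm, Width w = 5.8 cm
Formula: A = l * w
A = 14.5 * 5.8
A = 84.1
84.1 cm^2


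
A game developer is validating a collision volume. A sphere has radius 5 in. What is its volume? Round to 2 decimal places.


Shape: sphere
Radius r = 5 in
Formula: V = (4/3) * pi * r^3
r^3 = 125
(4/3) * 125 = 166.666667
V = 166.666667 * pi
V = 523.6
523.6 in^3


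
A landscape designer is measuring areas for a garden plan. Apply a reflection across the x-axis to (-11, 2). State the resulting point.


Transformation: reflection
Original point: (-11, 2)
Rule for reflection over the x-axis: (x, y) -> (x, -y)
Apply: (-11, 2) -> (-11, -2)
(-11, -2)


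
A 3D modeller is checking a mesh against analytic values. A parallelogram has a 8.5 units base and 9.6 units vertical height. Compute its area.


Shape: parallelogram
Base b = 8.5 units, Height h = 9.6 units
Formula: A = b * h
A = 8.5 * 9.6
A = 81.6
81.6 units^2


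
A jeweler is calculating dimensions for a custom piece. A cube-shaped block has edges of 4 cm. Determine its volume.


Shape: cube
Side s = 4 cm
Formula: V = s^3
V = 4 * 4 * 4
V = 16 * 4
V = 64
64 cm^3


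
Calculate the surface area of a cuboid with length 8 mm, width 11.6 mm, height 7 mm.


Shape: rectangular prism
l = 8 mm, w = 11.6 mm, h = 7 mm
Formula: SA = 2(lw + lh + wh)
lw = 92.8, lh = 56, wh = 81.2
lw + lh + wh = 230
SA = 2 * 230
SA = 460
460 mm^2


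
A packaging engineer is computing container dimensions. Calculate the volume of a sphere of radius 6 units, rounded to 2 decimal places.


Shape: sphere
Radius r = 6 units
Formula: V = (4/3) * pi * r^3
r^3 = 216
(4/3) * 216 = 288
V = 288 * pi
V = 904.78
904.78 units^3


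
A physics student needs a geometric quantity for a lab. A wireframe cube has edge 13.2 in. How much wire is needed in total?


Shape: cube
Side s = 13.2 in
A cube has 12 edges, all equal.
Formula: total edge length = 12 * s
Total = 12 * 13.2
Total = 158.4
158.4 in


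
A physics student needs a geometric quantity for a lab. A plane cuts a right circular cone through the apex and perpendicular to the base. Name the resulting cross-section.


Solid: right circular cone
Cutting plane: through the apex and perpendicular to the base
Visualize the intersection of the plane with the solid's surface.
The boundary of the cut region is a isosceles triangle.
isosceles triangle


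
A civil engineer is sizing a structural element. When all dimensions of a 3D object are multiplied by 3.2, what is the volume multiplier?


Linear scale factor k = 3.2
Rule: under a linear scaling by k, volumes scale by k^3.
k^3 = 3.2 * 3.2 * 3.2
k^3 = 10.24 * 3.2
k^3 = 32.768
Volume scales by a factor of 32.768.
32.768 (dimensionless)


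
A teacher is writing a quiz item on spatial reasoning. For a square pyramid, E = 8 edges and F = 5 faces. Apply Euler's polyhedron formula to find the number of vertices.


Polyhedron: square pyramid
Euler's formula for convex polyhedra: V - E + F = 2
Given: E = 8 edges and F = 5 faces
Solve for V:
V = 2 + E - F = 2 + 8 - 5 = 5
5 vertices


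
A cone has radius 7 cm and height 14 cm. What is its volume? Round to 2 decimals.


Shape: cone
Radius r = 7 cm, Height h = 14 cm
Formula: V = (1/3) * pi * r^2 * h
r^2 = 49
pi * r^2 * h = pi * 49 * 14 = 686 * pi
V = 686 * pi / 3
V = 718.38
718.38 cm^3


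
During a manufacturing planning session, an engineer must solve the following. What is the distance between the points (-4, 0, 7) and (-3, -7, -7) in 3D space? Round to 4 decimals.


3D distance between two points
P1 = (-4, 0, 7), P2 = (-3, -7, -7)
Formula: d = sqrt((x2-x1)^2 + (y2-y1)^2 + (z2-z1)^2)
dx = -3 - -4 = 1
dy = -7 - 0 = -7
dz = -7 - 7 = -14
dx^2 + dy^2 + dz^2 = 1 + 49 + 196 = 246
d = sqrt(246)
d = 15.6844
15.6844 units


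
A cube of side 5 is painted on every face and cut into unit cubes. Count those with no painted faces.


Large cube: 5 x 5 x 5, cut into unit cubes.
n = 5, so n - 2 = 3
Unpainted cubes form the interior (n - 2)^3 block.
(n - 2)^3 = 3^3 = 27
27 unit cubes


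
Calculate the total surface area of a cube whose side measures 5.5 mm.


Shape: cube
Side s = 5.5 mm
A cube has 6 square faces.
Formula: SA = 6 * s^2
s^2 = 30.25
SA = 6 * 30.25
SA = 181.5
181.5 mm^2


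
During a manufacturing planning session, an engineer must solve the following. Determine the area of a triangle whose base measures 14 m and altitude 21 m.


Shape: triangle
Base b = 14 m, Height h = 21 m
Formula: A = (1/2) * b * h
A = 0.5 * 14 * 21
A = 0.5 * 294
A = 147
147 m^2


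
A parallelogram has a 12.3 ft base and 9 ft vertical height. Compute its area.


Shape: parallelogram
Base b = 12.3 ft, Height h = 9 ft
Formula: A = b * h
A = 12.3 * 9
A = 110.7
110.7 ft^2


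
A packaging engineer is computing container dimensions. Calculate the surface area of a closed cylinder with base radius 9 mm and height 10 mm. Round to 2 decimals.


Shape: closed cylinder
Radius r = 9 mm, Height h = 10 mm
Formula: SA = 2*pi*r^2 + 2*pi*r*h = 2*pi*r*(r + h)
r + h = 19
2 * r * (r + h) = 2 * 9 * 19 = 342
SA = 342 * pi
SA = 1074.42
1074.42 mm^2


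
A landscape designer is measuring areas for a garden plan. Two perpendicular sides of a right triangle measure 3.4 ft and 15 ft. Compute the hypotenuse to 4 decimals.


Shape: right triangle
Legs a = 3.4 ft, b = 15 ft
Formula: c = sqrt(a^2 + b^2)
a^2 = 11.56, b^2 = 225
a^2 + b^2 = 236.56
c = sqrt(236.56)
c = 15.3805
15.3805 ft


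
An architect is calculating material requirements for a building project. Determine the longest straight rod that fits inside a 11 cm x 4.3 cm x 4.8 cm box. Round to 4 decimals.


Shape: rectangular box (space diagonal)
l = 11 cm, w = 4.3 cm, h = 4.8 cm
Visualize: the diagonal of the base, then a right triangle with that diagonal and the height.
Formula: d = sqrt(l^2 + w^2 + h^2)
l^2 + w^2 + h^2 = 121 + 18.49 + 23.04 = 162.53
d = sqrt(162.53)
d = 12.7487
12.7487 cm


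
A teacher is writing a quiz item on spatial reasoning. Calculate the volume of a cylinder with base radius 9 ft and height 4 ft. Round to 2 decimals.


Shape: cylinder
Radius r = 9 ft, Height h = 4 ft
Formula: V = pi * r^2 * h
r^2 = 81
V = pi * 81 * 4
V = 324 * pi
V = 1017.88
1017.88 ft^3


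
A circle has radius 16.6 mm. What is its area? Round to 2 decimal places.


Shape: circle
Radius r = 16.6 mm
Formula: A = pi * r^2
r^2 = 16.6^2 = 275.56
A = pi * 275.56
A = 865.7
865.7 mm^2


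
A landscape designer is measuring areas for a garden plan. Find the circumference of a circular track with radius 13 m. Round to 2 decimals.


Shape: circle
Radius r = 13 m
Formula: C = 2 * pi * r
C = 2 * pi * 13
C = 26 * pi
C = 81.68
81.68 m


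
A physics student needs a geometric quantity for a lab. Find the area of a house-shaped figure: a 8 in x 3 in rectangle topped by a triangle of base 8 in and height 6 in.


Composite shape: rectangle + triangle
Rectangle area = 8 * 3 = 24
Triangle area = 0.5 * 8 * 6 = 24
Total = 24 + 24
Total = 48
48 in^2


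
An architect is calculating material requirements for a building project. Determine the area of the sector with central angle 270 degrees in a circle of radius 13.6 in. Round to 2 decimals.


Shape: circular sector
Radius r = 13.6 in, Angle = 270 degrees
Formula: A = (angle/360) * pi * r^2
r^2 = 184.96
Fraction of circle = 270/360
A = (270/360) * pi * 184.96
A = 138.72 * pi
A = 435.8
435.8 in^2


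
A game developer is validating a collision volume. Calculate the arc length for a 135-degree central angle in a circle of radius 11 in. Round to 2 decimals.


Shape: circular arc
Radius r = 11 in, Angle = 135 degrees
Formula: L = (angle/360) * 2 * pi * r
2 * pi * r = 22 * pi
L = (135/360) * 22 * pi
L = 8.25 * pi
L = 25.92
25.92 in


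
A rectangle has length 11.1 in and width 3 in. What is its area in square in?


Shape: rectangle
Length l = 11.1 in, Width w = 3 in
Formula: A = l * w
A = 11.1 * 3
A = 33.3
33.3 in^2


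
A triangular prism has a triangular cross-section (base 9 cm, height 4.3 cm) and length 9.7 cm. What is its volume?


Shape: triangular prism
Triangle base = 9 cm, triangle height = 4.3 cm, prism length L = 9.7 cm
Formula: V = (1/2 * b * h_tri) * L
Cross-section area = 0.5 * 9 * 4.3 = 19.35
V = 19.35 * 9.7
V = 187.695
187.695 cm^3


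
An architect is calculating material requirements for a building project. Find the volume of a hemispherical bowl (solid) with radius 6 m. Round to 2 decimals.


Shape: hemisphere (half of a sphere)
Radius r = 6 m
Formula: V = (1/2) * (4/3) * pi * r^3 = (2/3) * pi * r^3
r^3 = 216
(2/3) * 216 = 144
V = 144 * pi
V = 452.39
452.39 m^3


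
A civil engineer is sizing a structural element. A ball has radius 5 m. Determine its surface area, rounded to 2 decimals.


Shape: sphere
Radius r = 5 m
Formula: SA = 4 * pi * r^2
r^2 = 25
SA = 4 * pi * 25
SA = 100 * pi
SA = 314.16
314.16 m^2


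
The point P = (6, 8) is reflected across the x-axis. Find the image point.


Transformation: reflection
Original point: (6, 8)
Rule for reflection over the x-axis: (x, y) -> (x, -y)
Apply: (6, 8) -> (6, -8)
(6, -8)


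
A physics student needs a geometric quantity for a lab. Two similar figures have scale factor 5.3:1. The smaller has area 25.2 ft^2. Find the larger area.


Linear scale factor k = 5.3
Original area = 25.2 ft^2
Rule: under a linear scaling by k, areas scale by k^2.
k^2 = 5.3^2 = 28.09
New area = 25.2 * 28.09
New area = 707.868
707.868 ft^2


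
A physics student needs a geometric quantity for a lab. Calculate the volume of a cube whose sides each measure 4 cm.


Shape: cube
Side s = 4 cm
Formula: V = s^3
V = 4 * 4 * 4
V = 16 * 4
V = 64
64 cm^3


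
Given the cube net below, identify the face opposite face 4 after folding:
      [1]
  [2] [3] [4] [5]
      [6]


Net: cross layout. Take square 3 as the base (bottom).
Fold the four squares in the horizontal row up around 3: 2 -> left, 4 -> right, 5 wraps to the top.
Fold 1 and 6 up from 3: 1 -> back, 6 -> front.
Opposite pairs are therefore: (1, 6), (2, 4), (3, 5).
Face 4 is opposite face 2.
face 2


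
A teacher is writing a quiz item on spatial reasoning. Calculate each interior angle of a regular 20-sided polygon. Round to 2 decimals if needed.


Shape: regular icosagon (20 sides)
Formula: interior angle = (n - 2) * 180 / n
(n - 2) = 18
(n - 2) * 180 = 3240
angle = 3240 / 20
angle = 162
162 degrees


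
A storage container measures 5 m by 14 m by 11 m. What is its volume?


Shape: rectangular prism
l = 5 m, w = 14 m, h = 11 m
Formula: V = l * w * h
V = 5 * 14 * 11
V = 70 * 11
V = 770
770 m^3


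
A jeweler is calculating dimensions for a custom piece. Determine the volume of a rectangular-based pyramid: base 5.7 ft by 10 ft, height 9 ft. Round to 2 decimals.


Shape: rectangular pyramid
Base: 5.7 ft x 10 ft, Height h = 9 ft
Formula: V = (1/3) * base_area * h
base_area = 5.7 * 10 = 57
base_area * h = 57 * 9 = 513
V = 513 / 3
V = 171
171 ft^3


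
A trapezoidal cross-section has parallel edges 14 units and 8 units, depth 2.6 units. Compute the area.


Shape: trapezoid
Parallel sides a = 14 units, b = 8 units; Height h = 2.6 units
Formula: A = (a + b) * h / 2
a + b = 14 + 8 = 22
A = 22 * 2.6 / 2
A = 57.2 / 2
A = 28.6
28.6 units^2


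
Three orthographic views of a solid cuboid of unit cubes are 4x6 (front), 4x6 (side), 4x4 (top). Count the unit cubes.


Orthographic views of a solid rectangular block:
Front view 4 x 6 -> length = 4, height = 6
Side view 4 x 6 -> width = 4, height = 6 (consistent)
Top view 4 x 4 -> confirms length = 4, width = 4
The block is 4 x 4 x 6.
Total unit cubes = 4 * 4 * 6 = 96
96 unit cubes


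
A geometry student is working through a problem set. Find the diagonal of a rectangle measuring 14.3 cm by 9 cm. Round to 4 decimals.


Shape: rectangle (diagonal via Pythagoras)
Sides: 14.3 cm and 9 cm
Formula: d = sqrt(l^2 + w^2)
l^2 = 204.49, w^2 = 81
l^2 + w^2 = 285.49
d = sqrt(285.49)
d = 16.8964
16.8964 cm


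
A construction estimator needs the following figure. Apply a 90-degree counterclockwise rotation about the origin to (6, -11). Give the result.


Transformation: rotation about the origin
Original point: (6, -11)
Rule for 90 deg counterclockwise: (x, y) -> (-y, x)
Apply: (6, -11) -> (11, 6)
(11, 6)


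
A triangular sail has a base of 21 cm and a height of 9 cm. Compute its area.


Shape: triangle
Base b = 21 cm, Height h = 9 cm
Formula: A = (1/2) * b * h
A = 0.5 * 21 * 9
A = 0.5 * 189
A = 94.5
94.5 cm^2


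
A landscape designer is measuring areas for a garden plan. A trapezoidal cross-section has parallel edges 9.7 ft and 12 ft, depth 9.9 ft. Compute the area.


Shape: trapezoid
Parallel sides a = 9.7 ft, b = 12 ft; Height h = 9.9 ft
Formula: A = (a + b) * h / 2
a + b = 9.7 + 12 = 21.7
A = 21.7 * 9.9 / 2
A = 214.83 / 2
A = 107.415
107.415 ft^2


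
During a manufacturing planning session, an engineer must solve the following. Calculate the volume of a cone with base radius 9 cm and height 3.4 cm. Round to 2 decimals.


Shape: cone
Radius r = 9 cm, Height h = 3.4 cm
Formula: V = (1/3) * pi * r^2 * h
r^2 = 81
pi * r^2 * h = pi * 81 * 3.4 = 275.4 * pi
V = 275.4 * pi / 3
V = 288.4
288.4 cm^3


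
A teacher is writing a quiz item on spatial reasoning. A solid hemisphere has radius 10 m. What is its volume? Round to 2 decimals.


Shape: hemisphere (half of a sphere)
Radius r = 10 m
Formula: V = (1/2) * (4/3) * pi * r^3 = (2/3) * pi * r^3
r^3 = 1000
(2/3) * 1000 = 666.666667
V = 666.666667 * pi
V = 2094.4
2094.4 m^3


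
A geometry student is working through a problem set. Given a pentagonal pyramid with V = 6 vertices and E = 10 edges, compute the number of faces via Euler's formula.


Polyhedron: pentagonal pyramid
Euler's formula for convex polyhedra: V - E + F = 2
Given: V = 6 vertices and E = 10 edges
Solve for F:
F = 2 + E - V = 2 + 10 - 6 = 6
6 faces


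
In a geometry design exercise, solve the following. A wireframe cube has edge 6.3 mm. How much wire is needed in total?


Shape: cube
Side s = 6.3 mm
A cube has 12 edges, all equal.
Formula: total edge length = 12 * s
Total = 12 * 6.3
Total = 75.6
75.6 mm


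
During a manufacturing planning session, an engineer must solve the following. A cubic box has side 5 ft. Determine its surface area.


Shape: cube
Side s = 5 ft
A cube has 6 square faces.
Formula: SA = 6 * s^2
s^2 = 25
SA = 6 * 25
SA = 150
150 ft^2


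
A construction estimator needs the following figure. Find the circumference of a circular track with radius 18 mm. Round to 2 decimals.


Shape: circle
Radius r = 18 mm
Formula: C = 2 * pi * r
C = 2 * pi * 18
C = 36 * pi
C = 113.1
113.1 mm


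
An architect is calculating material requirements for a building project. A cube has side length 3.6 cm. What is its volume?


Shape: cube
Side s = 3.6 cm
Formula: V = s^3
V = 3.6 * 3.6 * 3.6
V = 12.96 * 3.6
V = 46.656
46.656 cm^3


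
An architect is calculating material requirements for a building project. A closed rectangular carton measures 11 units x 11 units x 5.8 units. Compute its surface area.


Shape: rectangular prism
l = 11 units, w = 11 units, h = 5.8 units
Formula: SA = 2(lw + lh + wh)
lw = 121, lh = 63.8, wh = 63.8
lw + lh + wh = 248.6
SA = 2 * 248.6
SA = 497.2
497.2 units^2


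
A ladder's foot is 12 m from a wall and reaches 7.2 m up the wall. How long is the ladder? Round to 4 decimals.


Shape: right triangle
Legs a = 12 m, b = 7.2 m
Formula: c = sqrt(a^2 + b^2)
a^2 = 144, b^2 = 51.84
a^2 + b^2 = 195.84
c = sqrt(195.84)
c = 13.9943
13.9943 m


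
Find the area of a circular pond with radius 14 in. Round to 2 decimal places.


Shape: circle
Radius r = 14 in
Formula: A = pi * r^2
r^2 = 14^2 = 196
A = pi * 196
A = 615.75
615.75 in^2


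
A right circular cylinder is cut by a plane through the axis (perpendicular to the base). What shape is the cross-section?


Solid: right circular cylinder
Cutting plane: through the axis (perpendicular to the base)
Visualize the intersection of the plane with the solid's surface.
The boundary of the cut region is a rectangle.
rectangle


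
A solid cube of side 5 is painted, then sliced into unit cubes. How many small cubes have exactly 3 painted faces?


Large cube: 5 x 5 x 5, cut into unit cubes.
Cubes with 3 painted faces are at the corners. A cube always has 8 corners.
Count = 8
8 unit cubes


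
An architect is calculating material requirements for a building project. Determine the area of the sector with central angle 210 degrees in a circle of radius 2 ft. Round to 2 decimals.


Shape: circular sector
Radius r = 2 ft, Angle = 210 degrees
Formula: A = (angle/360) * pi * r^2
r^2 = 4
Fraction of circle = 210/360
A = (210/360) * pi * 4
A = 2.333333 * pi
A = 7.33
7.33 ft^2


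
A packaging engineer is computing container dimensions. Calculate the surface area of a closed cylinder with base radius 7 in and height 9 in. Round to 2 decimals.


Shape: closed cylinder
Radius r = 7 in, Height h = 9 in
Formula: SA = 2*pi*r^2 + 2*pi*r*h = 2*pi*r*(r + h)
r + h = 16
2 * r * (r + h) = 2 * 7 * 16 = 224
SA = 224 * pi
SA = 703.72
703.72 in^2


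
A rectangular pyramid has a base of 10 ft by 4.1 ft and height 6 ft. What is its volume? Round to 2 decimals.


Shape: rectangular pyramid
Base: 10 ft x 4.1 ft, Height h = 6 ft
Formula: V = (1/3) * base_area * h
base_area = 10 * 4.1 = 41
base_area * h = 41 * 6 = 246
V = 246 / 3
V = 82
82 ft^3


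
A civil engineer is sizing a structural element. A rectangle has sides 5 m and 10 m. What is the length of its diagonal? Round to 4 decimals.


Shape: rectangle (diagonal via Pythagoras)
Sides: 5 m and 10 m
Formula: d = sqrt(l^2 + w^2)
l^2 = 25, w^2 = 100
l^2 + w^2 = 125
d = sqrt(125)
d = 11.1803
11.1803 m


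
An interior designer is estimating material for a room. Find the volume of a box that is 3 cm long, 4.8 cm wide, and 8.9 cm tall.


Shape: rectangular prism
l = 3 cm, w = 4.8 cm, h = 8.9 cm
Formula: V = l * w * h
V = 3 * 4.8 * 8.9
V = 14.4 * 8.9
V = 128.16
128.16 cm^3


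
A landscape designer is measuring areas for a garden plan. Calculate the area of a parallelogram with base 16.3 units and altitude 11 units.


Shape: parallelogram
Base b = 16.3 units, Height h = 11 units
Formula: A = b * h
A = 16.3 * 11
A = 179.3
179.3 units^2


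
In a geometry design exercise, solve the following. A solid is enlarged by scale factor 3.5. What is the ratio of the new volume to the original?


Linear scale factor k = 3.5
Rule: under a linear scaling by k, volumes scale by k^3.
k^3 = 3.5 * 3.5 * 3.5
k^3 = 12.25 * 3.5
k^3 = 42.875
Volume scales by a factor of 42.875.
42.875 (dimensionless)


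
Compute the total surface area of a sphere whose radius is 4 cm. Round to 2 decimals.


Shape: sphere
Radius r = 4 cm
Formula: SA = 4 * pi * r^2
r^2 = 16
SA = 4 * pi * 16
SA = 64 * pi
SA = 201.06
201.06 cm^2


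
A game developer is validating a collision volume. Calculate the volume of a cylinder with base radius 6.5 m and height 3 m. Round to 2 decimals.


Shape: cylinder
Radius r = 6.5 m, Height h = 3 m
Formula: V = pi * r^2 * h
r^2 = 42.25
V = pi * 42.25 * 3
V = 126.75 * pi
V = 398.2
398.2 m^3


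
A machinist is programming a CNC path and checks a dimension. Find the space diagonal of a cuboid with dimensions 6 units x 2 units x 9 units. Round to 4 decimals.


Shape: rectangular box (space diagonal)
l = 6 units, w = 2 units, h = 9 units
Visualize: the diagonal of the base, then a right triangle with that diagonal and the height.
Formula: d = sqrt(l^2 + w^2 + h^2)
l^2 + w^2 + h^2 = 36 + 4 + 81 = 121
d = sqrt(121)
d = 11.0
11 units


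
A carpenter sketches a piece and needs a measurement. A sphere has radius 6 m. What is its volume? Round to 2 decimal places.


Shape: sphere
Radius r = 6 m
Formula: V = (4/3) * pi * r^3
r^3 = 216
(4/3) * 216 = 288
V = 288 * pi
V = 904.78
904.78 m^3


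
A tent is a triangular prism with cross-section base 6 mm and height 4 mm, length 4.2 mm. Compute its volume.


Shape: triangular prism
Triangle base = 6 mm, triangle height = 4 mm, prism length L = 4.2 mm
Formula: V = (1/2 * b * h_tri) * L
Cross-section area = 0.5 * 6 * 4 = 12
V = 12 * 4.2
V = 50.4
50.4 mm^3


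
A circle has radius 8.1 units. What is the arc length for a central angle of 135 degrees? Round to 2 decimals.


Shape: circular arc
Radius r = 8.1 units, Angle = 135 degrees
Formula: L = (angle/360) * 2 * pi * r
2 * pi * r = 16.2 * pi
L = (135/360) * 16.2 * pi
L = 6.075 * pi
L = 19.09
19.09 units


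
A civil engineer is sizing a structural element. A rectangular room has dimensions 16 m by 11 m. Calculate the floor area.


Shape: rectangle
Length l = 16 m, Width w = 11 m
Formula: A = l * w
A = 16 * 11
A = 176
176 m^2


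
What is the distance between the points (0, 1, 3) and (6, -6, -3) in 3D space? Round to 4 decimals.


3D distance between two points
P1 = (0, 1, 3), P2 = (6, -6, -3)
Formula: d = sqrt((x2-x1)^2 + (y2-y1)^2 + (z2-z1)^2)
dx = 6 - 0 = 6
dy = -6 - 1 = -7
dz = -3 - 3 = -6
dx^2 + dy^2 + dz^2 = 36 + 49 + 36 = 121
d = sqrt(121)
d = 11.0
11 units


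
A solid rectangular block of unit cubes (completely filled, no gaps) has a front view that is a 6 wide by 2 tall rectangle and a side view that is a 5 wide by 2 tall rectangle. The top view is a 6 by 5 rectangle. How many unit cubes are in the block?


Orthographic views of a solid rectangular block:
Front view 6 x 2 -> length = 6, height = 2
Side view 5 x 2 -> width = 5, height = 2 (consistent)
Top view 6 x 5 -> confirms length = 6, width = 5
The block is 6 x 5 x 2.
Total unit cubes = 6 * 5 * 2 = 60
60 unit cubes


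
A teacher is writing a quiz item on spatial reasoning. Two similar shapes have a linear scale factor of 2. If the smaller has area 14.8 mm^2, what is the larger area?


Linear scale factor k = 2
Original area = 14.8 mm^2
Rule: under a linear scaling by k, areas scale by k^2.
k^2 = 2^2 = 4
New area = 14.8 * 4
New area = 59.2
59.2 mm^2


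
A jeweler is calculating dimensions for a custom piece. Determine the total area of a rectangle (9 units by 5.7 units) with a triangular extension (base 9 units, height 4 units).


Composite shape: rectangle + triangle
Rectangle area = 9 * 5.7 = 51.3
Triangle area = 0.5 * 9 * 4 = 18
Total = 51.3 + 18
Total = 69.3
69.3 units^2


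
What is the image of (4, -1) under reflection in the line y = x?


Transformation: reflection
Original point: (4, -1)
Rule for reflection over y = x: (x, y) -> (y, x)
Apply: (4, -1) -> (-1, 4)
(-1, 4)


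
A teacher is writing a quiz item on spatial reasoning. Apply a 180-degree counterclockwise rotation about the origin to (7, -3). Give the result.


Transformation: rotation about the origin
Original point: (7, -3)
Rule for 180 deg: (x, y) -> (-x, -y)
Apply: (7, -3) -> (-7, 3)
(-7, 3)


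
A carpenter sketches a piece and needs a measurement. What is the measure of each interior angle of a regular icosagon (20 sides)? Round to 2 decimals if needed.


Shape: regular icosagon (20 sides)
Formula: interior angle = (n - 2) * 180 / n
(n - 2) = 18
(n - 2) * 180 = 3240
angle = 3240 / 20
angle = 162
162 degrees


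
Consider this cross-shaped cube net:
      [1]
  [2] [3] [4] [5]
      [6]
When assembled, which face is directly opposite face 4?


Net: cross layout. Take square 3 as the base (bottom).
Fold the four squares in the horizontal row up around 3: 2 -> left, 4 -> right, 5 wraps to the top.
Fold 1 and 6 up from 3: 1 -> back, 6 -> front.
Opposite pairs are therefore: (1, 6), (2, 4), (3, 5).
Face 4 is opposite face 2.
face 2


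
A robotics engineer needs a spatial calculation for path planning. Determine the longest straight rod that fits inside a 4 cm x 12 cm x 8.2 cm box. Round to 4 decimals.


Shape: rectangular box (space diagonal)
l = 4 cm, w = 12 cm, h = 8.2 cm
Visualize: the diagonal of the base, then a right triangle with that diagonal and the height.
Formula: d = sqrt(l^2 + w^2 + h^2)
l^2 + w^2 + h^2 = 16 + 144 + 67.24 = 227.24
d = sqrt(227.24)
d = 15.0745
15.0745 cm


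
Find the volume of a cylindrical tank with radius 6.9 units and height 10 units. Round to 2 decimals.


Shape: cylinder
Radius r = 6.9 units, Height h = 10 units
Formula: V = pi * r^2 * h
r^2 = 47.61
V = pi * 47.61 * 10
V = 476.1 * pi
V = 1495.71
1495.71 units^3


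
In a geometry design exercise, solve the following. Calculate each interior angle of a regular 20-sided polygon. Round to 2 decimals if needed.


Shape: regular icosagon (20 sides)
Formula: interior angle = (n - 2) * 180 / n
(n - 2) = 18
(n - 2) * 180 = 3240
angle = 3240 / 20
angle = 162
162 degrees


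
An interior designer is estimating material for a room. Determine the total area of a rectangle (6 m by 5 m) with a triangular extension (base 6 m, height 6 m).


Composite shape: rectangle + triangle
Rectangle area = 6 * 5 = 30
Triangle area = 0.5 * 6 * 6 = 18
Total = 30 + 18
Total = 48
48 m^2


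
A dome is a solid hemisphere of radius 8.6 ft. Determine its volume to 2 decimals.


Shape: hemisphere (half of a sphere)
Radius r = 8.6 ft
Formula: V = (1/2) * (4/3) * pi * r^3 = (2/3) * pi * r^3
r^3 = 636.056
(2/3) * 636.056 = 424.037333
V = 424.037333 * pi
V = 1332.15
1332.15 ft^3


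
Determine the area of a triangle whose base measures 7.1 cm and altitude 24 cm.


Shape: triangle
Base b = 7.1 cm, Height h = 24 cm
Formula: A = (1/2) * b * h
A = 0.5 * 7.1 * 24
A = 0.5 * 170.4
A = 85.2
85.2 cm^2


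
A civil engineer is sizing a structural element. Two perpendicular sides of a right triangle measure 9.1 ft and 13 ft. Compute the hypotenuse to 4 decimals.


Shape: right triangle
Legs a = 9.1 ft, b = 13 ft
Formula: c = sqrt(a^2 + b^2)
a^2 = 82.81, b^2 = 169
a^2 + b^2 = 251.81
c = sqrt(251.81)
c = 15.8685
15.8685 ft


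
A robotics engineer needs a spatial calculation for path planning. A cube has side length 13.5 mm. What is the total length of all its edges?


Shape: cube
Side s = 13.5 mm
A cube has 12 edges, all equal.
Formula: total edge length = 12 * s
Total = 12 * 13.5
Total = 162
162 mm


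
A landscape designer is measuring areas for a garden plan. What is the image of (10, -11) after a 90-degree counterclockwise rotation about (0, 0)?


Transformation: rotation about the origin
Original point: (10, -11)
Rule for 90 deg counterclockwise: (x, y) -> (-y, x)
Apply: (10, -11) -> (11, 10)
(11, 10)


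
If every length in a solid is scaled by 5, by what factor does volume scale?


Linear scale factor k = 5
Rule: under a linear scaling by k, volumes scale by k^3.
k^3 = 5 * 5 * 5
k^3 = 25 * 5
k^3 = 125
Volume scales by a factor of 125.
125 (dimensionless)


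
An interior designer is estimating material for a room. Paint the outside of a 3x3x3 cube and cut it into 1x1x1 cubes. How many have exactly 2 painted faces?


Large cube: 3 x 3 x 3, cut into unit cubes.
n = 3, so n - 2 = 1
Cubes with 2 painted faces lie along the edges, excluding corners.
A cube has 12 edges; each contributes (n - 2) = 1 such cubes.
Count = 12 * 1 = 12
12 unit cubes


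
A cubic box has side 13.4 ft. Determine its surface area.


Shape: cube
Side s = 13.4 ft
A cube has 6 square faces.
Formula: SA = 6 * s^2
s^2 = 179.56
SA = 6 * 179.56
SA = 1077.36
1077.36 ft^2


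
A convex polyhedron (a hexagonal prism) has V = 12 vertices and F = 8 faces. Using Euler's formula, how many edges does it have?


Polyhedron: hexagonal prism
Euler's formula for convex polyhedra: V - E + F = 2
Given: V = 12 vertices and F = 8 faces
Solve for E:
E = V + F - 2 = 12 + 8 - 2 = 18
18 edges


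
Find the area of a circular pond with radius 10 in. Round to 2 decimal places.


Shape: circle
Radius r = 10 in
Formula: A = pi * r^2
r^2 = 10^2 = 100
A = pi * 100
A = 314.16
314.16 in^2


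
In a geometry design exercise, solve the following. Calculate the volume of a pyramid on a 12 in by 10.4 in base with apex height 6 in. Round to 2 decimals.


Shape: rectangular pyramid
Base: 12 in x 10.4 in, Height h = 6 in
Formula: V = (1/3) * base_area * h
base_area = 12 * 10.4 = 124.8
base_area * h = 124.8 * 6 = 748.8
V = 748.8 / 3
V = 249.6
249.6 in^3


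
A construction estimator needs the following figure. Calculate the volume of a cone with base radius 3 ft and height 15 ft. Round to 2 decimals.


Shape: cone
Radius r = 3 ft, Height h = 15 ft
Formula: V = (1/3) * pi * r^2 * h
r^2 = 9
pi * r^2 * h = pi * 9 * 15 = 135 * pi
V = 135 * pi / 3
V = 141.37
141.37 ft^3


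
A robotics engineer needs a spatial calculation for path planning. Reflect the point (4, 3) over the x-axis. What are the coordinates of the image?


Transformation: reflection
Original point: (4, 3)
Rule for reflection over the x-axis: (x, y) -> (x, -y)
Apply: (4, 3) -> (4, -3)
(4, -3)


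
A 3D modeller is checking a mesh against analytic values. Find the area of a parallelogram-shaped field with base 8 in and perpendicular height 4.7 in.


Shape: parallelogram
Base b = 8 in, Height h = 4.7 in
Formula: A = b * h
A = 8 * 4.7
A = 37.6
37.6 in^2


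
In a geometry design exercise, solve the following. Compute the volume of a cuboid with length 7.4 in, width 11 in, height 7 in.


Shape: rectangular prism
l = 7.4 in, w = 11 in, h = 7 in
Formula: V = l * w * h
V = 7.4 * 11 * 7
V = 81.4 * 7
V = 569.8
569.8 in^3


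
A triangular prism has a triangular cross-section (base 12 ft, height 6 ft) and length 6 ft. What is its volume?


Shape: triangular prism
Triangle base = 12 ft, triangle height = 6 ft, prism length L = 6 ft
Formula: V = (1/2 * b * h_tri) * L
Cross-section area = 0.5 * 12 * 6 = 36
V = 36 * 6
V = 216
216 ft^3


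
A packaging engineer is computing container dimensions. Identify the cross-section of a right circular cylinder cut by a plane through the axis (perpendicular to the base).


Solid: right circular cylinder
Cutting plane: through the axis (perpendicular to the base)
Visualize the intersection of the plane with the solid's surface.
The boundary of the cut region is a rectangle.
rectangle


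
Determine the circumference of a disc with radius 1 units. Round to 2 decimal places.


Shape: circle
Radius r = 1 units
Formula: C = 2 * pi * r
C = 2 * pi * 1
C = 2 * pi
C = 6.28
6.28 units


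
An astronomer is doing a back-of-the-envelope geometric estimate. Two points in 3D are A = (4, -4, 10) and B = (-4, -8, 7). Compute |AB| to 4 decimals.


3D distance between two points
P1 = (4, -4, 10), P2 = (-4, -8, 7)
Formula: d = sqrt((x2-x1)^2 + (y2-y1)^2 + (z2-z1)^2)
dx = -4 - 4 = -8
dy = -8 - -4 = -4
dz = 7 - 10 = -3
dx^2 + dy^2 + dz^2 = 64 + 16 + 9 = 89
d = sqrt(89)
d = 9.434
9.434 units


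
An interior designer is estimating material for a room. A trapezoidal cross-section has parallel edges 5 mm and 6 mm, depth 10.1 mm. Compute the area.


Shape: trapezoid
Parallel sides a = 5 mm, b = 6 mm; Height h = 10.1 mm
Formula: A = (a + b) * h / 2
a + b = 5 + 6 = 11
A = 11 * 10.1 / 2
A = 111.1 / 2
A = 55.55
55.55 mm^2


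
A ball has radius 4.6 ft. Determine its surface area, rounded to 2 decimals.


Shape: sphere
Radius r = 4.6 ft
Formula: SA = 4 * pi * r^2
r^2 = 21.16
SA = 4 * pi * 21.16
SA = 84.64 * pi
SA = 265.9
265.9 ft^2


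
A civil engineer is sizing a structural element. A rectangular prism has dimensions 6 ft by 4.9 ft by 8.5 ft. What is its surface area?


Shape: rectangular prism
l = 6 ft, w = 4.9 ft, h = 8.5 ft
Formula: SA = 2(lw + lh + wh)
lw = 29.4, lh = 51, wh = 41.65
lw + lh + wh = 122.05
SA = 2 * 122.05
SA = 244.1
244.1 ft^2


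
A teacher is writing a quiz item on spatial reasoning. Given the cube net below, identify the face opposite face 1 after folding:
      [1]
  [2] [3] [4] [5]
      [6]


Net: cross layout. Take square 3 as the base (bottom).
Fold the four squares in the horizontal row up around 3: 2 -> left, 4 -> right, 5 wraps to the top.
Fold 1 and 6 up from 3: 1 -> back, 6 -> front.
Opposite pairs are therefore: (1, 6), (2, 4), (3, 5).
Face 1 is opposite face 6.
face 6


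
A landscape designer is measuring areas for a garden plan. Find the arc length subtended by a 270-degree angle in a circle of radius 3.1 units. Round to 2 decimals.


Shape: circular arc
Radius r = 3.1 units, Angle = 270 degrees
Formula: L = (angle/360) * 2 * pi * r
2 * pi * r = 6.2 * pi
L = (270/360) * 6.2 * pi
L = 4.65 * pi
L = 14.61
14.61 units


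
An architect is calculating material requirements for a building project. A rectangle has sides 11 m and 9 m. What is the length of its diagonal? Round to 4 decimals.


Shape: rectangle (diagonal via Pythagoras)
Sides: 11 m and 9 m
Formula: d = sqrt(l^2 + w^2)
l^2 = 121, w^2 = 81
l^2 + w^2 = 202
d = sqrt(202)
d = 14.2127
14.2127 m


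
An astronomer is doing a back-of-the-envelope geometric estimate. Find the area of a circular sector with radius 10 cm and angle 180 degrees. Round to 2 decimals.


Shape: circular sector
Radius r = 10 cm, Angle = 180 degrees
Formula: A = (angle/360) * pi * r^2
r^2 = 100
Fraction of circle = 180/360
A = (180/360) * pi * 100
A = 50 * pi
A = 157.08
157.08 cm^2


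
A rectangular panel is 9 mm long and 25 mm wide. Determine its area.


Shape: rectangle
Length l = 9 mm, Width w = 25 mm
Formula: A = l * w
A = 9 * 25
A = 225
225 mm^2


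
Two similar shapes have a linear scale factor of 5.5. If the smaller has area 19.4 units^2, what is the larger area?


Linear scale factor k = 5.5
Original area = 19.4 units^2
Rule: under a linear scaling by k, areas scale by k^2.
k^2 = 5.5^2 = 30.25
New area = 19.4 * 30.25
New area = 586.85
586.85 units^2


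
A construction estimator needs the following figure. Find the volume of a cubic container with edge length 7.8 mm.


Shape: cube
Side s = 7.8 mm
Formula: V = s^3
V = 7.8 * 7.8 * 7.8
V = 60.84 * 7.8
V = 474.552
474.552 mm^3


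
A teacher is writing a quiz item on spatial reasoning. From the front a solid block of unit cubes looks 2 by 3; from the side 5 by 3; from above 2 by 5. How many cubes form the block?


Orthographic views of a solid rectangular block:
Front view 2 x 3 -> length = 2, height = 3
Side view 5 x 3 -> width = 5, height = 3 (consistent)
Top view 2 x 5 -> confirms length = 2, width = 5
The block is 2 x 5 x 3.
Total unit cubes = 2 * 5 * 3 = 30
30 unit cubes


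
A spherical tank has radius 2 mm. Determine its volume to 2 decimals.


Shape: sphere
Radius r = 2 mm
Formula: V = (4/3) * pi * r^3
r^3 = 8
(4/3) * 8 = 10.666667
V = 10.666667 * pi
V = 33.51
33.51 mm^3


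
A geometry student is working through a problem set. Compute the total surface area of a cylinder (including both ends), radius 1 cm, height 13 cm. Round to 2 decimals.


Shape: closed cylinder
Radius r = 1 cm, Height h = 13 cm
Formula: SA = 2*pi*r^2 + 2*pi*r*h = 2*pi*r*(r + h)
r + h = 14
2 * r * (r + h) = 2 * 1 * 14 = 28
SA = 28 * pi
SA = 87.96
87.96 cm^2


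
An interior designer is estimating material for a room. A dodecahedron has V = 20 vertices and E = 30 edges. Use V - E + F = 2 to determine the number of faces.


Polyhedron: dodecahedron
Euler's formula for convex polyhedra: V - E + F = 2
Given: V = 20 vertices and E = 30 edges
Solve for F:
F = 2 + E - V = 2 + 30 - 20 = 12
12 faces


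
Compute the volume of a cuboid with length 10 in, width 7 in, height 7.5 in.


Shape: rectangular prism
l = 10 in, w = 7 in, h = 7.5 in
Formula: V = l * w * h
V = 10 * 7 * 7.5
V = 70 * 7.5
V = 525
525 in^3


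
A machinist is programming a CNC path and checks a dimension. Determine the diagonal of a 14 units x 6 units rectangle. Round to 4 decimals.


Shape: rectangle (diagonal via Pythagoras)
Sides: 14 units and 6 units
Formula: d = sqrt(l^2 + w^2)
l^2 = 196, w^2 = 36
l^2 + w^2 = 232
d = sqrt(232)
d = 15.2315
15.2315 units


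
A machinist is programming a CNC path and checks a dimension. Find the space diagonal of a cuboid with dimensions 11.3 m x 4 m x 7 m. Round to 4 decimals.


Shape: rectangular box (space diagonal)
l = 11.3 m, w = 4 m, h = 7 m
Visualize: the diagonal of the base, then a right triangle with that diagonal and the height.
Formula: d = sqrt(l^2 + w^2 + h^2)
l^2 + w^2 + h^2 = 127.69 + 16 + 49 = 192.69
d = sqrt(192.69)
d = 13.8813
13.8813 m


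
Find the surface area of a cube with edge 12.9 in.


Shape: cube
Side s = 12.9 in
A cube has 6 square faces.
Formula: SA = 6 * s^2
s^2 = 166.41
SA = 6 * 166.41
SA = 998.46
998.46 in^2


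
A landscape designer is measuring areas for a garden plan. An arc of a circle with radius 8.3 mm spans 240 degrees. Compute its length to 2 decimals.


Shape: circular arc
Radius r = 8.3 mm, Angle = 240 degrees
Formula: L = (angle/360) * 2 * pi * r
2 * pi * r = 16.6 * pi
L = (240/360) * 16.6 * pi
L = 11.066667 * pi
L = 34.77
34.77 mm


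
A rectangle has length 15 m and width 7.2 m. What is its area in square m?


Shape: rectangle
Length l = 15 m, Width w = 7.2 m
Formula: A = l * w
A = 15 * 7.2
A = 108
108 m^2
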